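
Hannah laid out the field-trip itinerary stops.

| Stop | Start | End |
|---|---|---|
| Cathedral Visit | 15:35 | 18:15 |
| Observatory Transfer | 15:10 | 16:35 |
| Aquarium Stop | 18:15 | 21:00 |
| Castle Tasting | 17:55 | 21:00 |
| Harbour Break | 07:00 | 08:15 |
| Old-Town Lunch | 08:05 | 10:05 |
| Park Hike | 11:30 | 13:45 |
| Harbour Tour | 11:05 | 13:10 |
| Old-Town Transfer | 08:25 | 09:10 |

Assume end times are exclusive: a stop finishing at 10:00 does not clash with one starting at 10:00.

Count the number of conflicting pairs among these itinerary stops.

6

Sorted by start: Harbour Break, Old-Town Lunch, Old-Town Transfer, Harbour Tour, Park Hike, Observatory Transfer, Cathedral Visit, Castle Tasting, Aquarium Stop.
Old-Town Lunch starts before Harbour Break ends → Harbour Break and Old-Town Lunch overlap.
Old-Town Transfer starts after Harbour Break ends, so Harbour Break has no further overlaps.
Old-Town Transfer starts before Old-Town Lunch ends → Old-Town Lunch and Old-Town Transfer overlap.
Harbour Tour starts after Old-Town Lunch ends, so Old-Town Lunch has no further overlaps.
Harbour Tour starts after Old-Town Transfer ends, so Old-Town Transfer has no further overlaps.
Park Hike starts before Harbour Tour ends → Harbour Tour and Park Hike overlap.
Observatory Transfer starts after Harbour Tour ends, so Harbour Tour has no further overlaps.
Observatory Transfer starts after Park Hike ends, so Park Hike has no further overlaps.
Cathedral Visit starts before Observatory Transfer ends → Observatory Transfer and Cathedral Visit overlap.
Castle Tasting starts after Observatory Transfer ends, so Observatory Transfer has no further overlaps.
Castle Tasting starts before Cathedral Visit ends → Cathedral Visit and Castle Tasting overlap.
Aquarium Stop starts exactly when Cathedral Visit ends (back-to-back, no overlap).
Aquarium Stop starts before Castle Tasting ends → Castle Tasting and Aquarium Stop overlap.
Overlapping pairs: Aquarium Stop & Castle Tasting, Castle Tasting & Cathedral Visit, Cathedral Visit & Observatory Transfer, Harbour Break & Old-Town Lunch, Harbour Tour & Park Hike, Old-Town Lunch & Old-Town Transfer — 6 in total.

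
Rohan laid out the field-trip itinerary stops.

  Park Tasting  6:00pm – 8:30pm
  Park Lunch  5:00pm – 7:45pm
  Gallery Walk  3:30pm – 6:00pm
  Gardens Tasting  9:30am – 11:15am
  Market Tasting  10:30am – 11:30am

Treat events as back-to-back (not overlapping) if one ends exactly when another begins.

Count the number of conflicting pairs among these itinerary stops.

Sorted by start: Gardens Tasting, Market Tasting, Gallery Walk, Park Lunch, Park Tasting.
Market Tasting starts before Gardens Tasting ends → Gardens Tasting and Market Tasting overlap.
Gallery Walk starts after Gardens Tasting ends, so nothing later overlaps Gardens Tasting either.
Gallery Walk starts after Market Tasting ends, so nothing later overlaps Market Tasting either.
Park Lunch starts before Gallery Walk ends → Gallery Walk and Park Lunch overlap.
Park Tasting starts exactly when Gallery Walk ends (back-to-back, no overlap).
Park Tasting starts before Park Lunch ends → Park Lunch and Park Tasting overlap.
Overlapping pairs: Gallery Walk & Park Lunch, Gardens Tasting & Market Tasting, Park Lunch & Park Tasting — 3 in total.

3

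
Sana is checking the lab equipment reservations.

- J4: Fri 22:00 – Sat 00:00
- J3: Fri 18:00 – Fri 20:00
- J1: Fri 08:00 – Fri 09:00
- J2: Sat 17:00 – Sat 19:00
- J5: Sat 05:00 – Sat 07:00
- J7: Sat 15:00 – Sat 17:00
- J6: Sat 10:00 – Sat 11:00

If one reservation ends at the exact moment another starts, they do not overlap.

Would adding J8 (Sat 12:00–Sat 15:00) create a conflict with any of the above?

J1: ends Fri 09:00 at or before J8 starts Sat 12:00 → clear.
J3: ends Fri 20:00 at or before J8 starts Sat 12:00 → clear.
J4: ends Sat 00:00 at or before J8 starts Sat 12:00 → clear.
J5: ends Sat 07:00 at or before J8 starts Sat 12:00 → clear.
J6: ends Sat 11:00 at or before J8 starts Sat 12:00 → clear.
J7: starts Sat 15:00 at or after J8 ends Sat 15:00 → clear.
J2: starts Sat 17:00 at or after J8 ends Sat 15:00 → clear.

No — it doesn't clash with anything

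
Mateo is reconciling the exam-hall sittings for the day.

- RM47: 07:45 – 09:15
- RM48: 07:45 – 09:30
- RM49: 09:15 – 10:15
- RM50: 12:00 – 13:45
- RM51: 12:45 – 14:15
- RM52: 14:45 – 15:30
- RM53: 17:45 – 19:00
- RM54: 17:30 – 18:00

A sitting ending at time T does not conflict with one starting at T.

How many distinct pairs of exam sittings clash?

Sorted by start: RM47, RM48, RM49, RM50, RM51, RM52, RM54, RM53.
RM48 starts before RM47 ends → RM47 and RM48 overlap.
RM49 starts exactly when RM47 ends (back-to-back, no overlap); RM47 is clear from here.
RM49 starts before RM48 ends → RM48 and RM49 overlap.
RM50 starts after RM48 ends; RM48 is clear from here.
RM50 starts after RM49 ends; RM49 is clear from here.
RM51 starts before RM50 ends → RM50 and RM51 overlap.
RM52 starts after RM50 ends; RM50 is clear from here.
RM52 starts after RM51 ends; RM51 is clear from here.
RM54 starts after RM52 ends; RM52 is clear from here.
RM53 starts before RM54 ends → RM54 and RM53 overlap.
Overlapping pairs: RM47 & RM48, RM48 & RM49, RM50 & RM51, RM53 & RM54 — 4 in total.

4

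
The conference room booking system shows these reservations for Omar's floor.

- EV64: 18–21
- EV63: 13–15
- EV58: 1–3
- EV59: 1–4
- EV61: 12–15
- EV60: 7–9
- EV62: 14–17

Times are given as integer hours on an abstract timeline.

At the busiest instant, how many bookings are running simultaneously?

3

Sort all start/end points and keep a running count:
1 start EV58 → 1
1 start EV59 → 2
3 end EV58 → 1
4 end EV59 → 0
7 start EV60 → 1
9 end EV60 → 0
12 start EV61 → 1
13 start EV63 → 2
14 start EV62 → 3
15 end EV61 → 2
15 end EV63 → 1
17 end EV62 → 0
18 start EV64 → 1
21 end EV64 → 0
Peak is 3, at 14 (EV61, EV62, EV63).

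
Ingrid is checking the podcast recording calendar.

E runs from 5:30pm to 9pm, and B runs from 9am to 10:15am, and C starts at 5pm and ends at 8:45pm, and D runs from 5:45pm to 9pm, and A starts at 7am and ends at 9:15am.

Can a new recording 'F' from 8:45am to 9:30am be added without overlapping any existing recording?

A: starts 7am before F ends 9:30am, and ends 9:15am after F starts 8:45am → overlap.
B: starts 9am before F ends 9:30am, and ends 10:15am after F starts 8:45am → overlap.
C: starts 5pm at or after F ends 9:30am → clear.
E: starts 5:30pm at or after F ends 9:30am → clear.
D: starts 5:45pm at or after F ends 9:30am → clear.
F overlaps A, B.

No — it overlaps A, B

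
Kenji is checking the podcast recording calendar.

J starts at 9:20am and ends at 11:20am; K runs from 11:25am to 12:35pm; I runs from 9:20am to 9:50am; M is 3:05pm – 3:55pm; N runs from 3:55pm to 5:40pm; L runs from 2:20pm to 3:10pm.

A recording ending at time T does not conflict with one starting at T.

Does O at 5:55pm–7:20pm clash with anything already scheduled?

No — it doesn't clash with anything

I: ends 9:50am at or before O starts 5:55pm → clear.
J: ends 11:20am at or before O starts 5:55pm → clear.
K: ends 12:35pm at or before O starts 5:55pm → clear.
L: ends 3:10pm at or before O starts 5:55pm → clear.
M: ends 3:55pm at or before O starts 5:55pm → clear.
N: ends 5:40pm at or before O starts 5:55pm → clear.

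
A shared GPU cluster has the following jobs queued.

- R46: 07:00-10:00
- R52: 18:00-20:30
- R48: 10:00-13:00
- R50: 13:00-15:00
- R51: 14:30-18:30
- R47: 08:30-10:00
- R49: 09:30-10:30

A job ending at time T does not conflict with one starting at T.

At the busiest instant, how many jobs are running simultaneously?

3

Sort all start/end points and keep a running count:
07:00 start R46 → 1
08:30 start R47 → 2
09:30 start R49 → 3
10:00 end R46 → 2
10:00 end R47 → 1
10:00 start R48 → 2
10:30 end R49 → 1
13:00 end R48 → 0
13:00 start R50 → 1
14:30 start R51 → 2
15:00 end R50 → 1
18:00 start R52 → 2
18:30 end R51 → 1
20:30 end R52 → 0
Peak is 3, at 09:30 (R46, R47, R49).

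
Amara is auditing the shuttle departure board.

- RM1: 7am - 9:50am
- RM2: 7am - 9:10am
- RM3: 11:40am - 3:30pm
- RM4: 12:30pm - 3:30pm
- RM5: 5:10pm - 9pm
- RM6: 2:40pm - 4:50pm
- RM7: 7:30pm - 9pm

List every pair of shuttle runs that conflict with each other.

Sorted by start: RM1, RM2, RM3, RM4, RM6, RM5, RM7.
RM2 starts before RM1 ends → RM1 and RM2 overlap.
RM3 starts after RM1 ends, so RM1 has no further overlaps.
RM3 starts after RM2 ends, so RM2 has no further overlaps.
RM4 starts before RM3 ends → RM3 and RM4 overlap.
RM6 starts before RM3 ends → RM3 and RM6 overlap.
RM5 starts after RM3 ends, so RM3 has no further overlaps.
RM6 starts before RM4 ends → RM4 and RM6 overlap.
RM5 starts after RM4 ends, so RM4 has no further overlaps.
RM5 starts after RM6 ends, so RM6 has no further overlaps.
RM7 starts before RM5 ends → RM5 and RM7 overlap.

RM1 & RM2, RM3 & RM4, RM3 & RM6, RM4 & RM6, RM5 & RM7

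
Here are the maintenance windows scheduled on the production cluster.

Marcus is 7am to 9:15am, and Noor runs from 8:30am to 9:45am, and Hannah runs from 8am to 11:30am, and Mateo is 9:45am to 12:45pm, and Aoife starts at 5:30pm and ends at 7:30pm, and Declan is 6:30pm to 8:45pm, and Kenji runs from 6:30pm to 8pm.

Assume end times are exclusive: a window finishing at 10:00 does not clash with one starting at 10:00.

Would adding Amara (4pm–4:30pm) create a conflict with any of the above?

No — it doesn't clash with anything

Marcus: ends 9:15am at or before Amara starts 4pm → clear.
Hannah: ends 11:30am at or before Amara starts 4pm → clear.
Noor: ends 9:45am at or before Amara starts 4pm → clear.
Mateo: ends 12:45pm at or before Amara starts 4pm → clear.
Aoife: starts 5:30pm at or after Amara ends 4:30pm → clear.
Declan: starts 6:30pm at or after Amara ends 4:30pm → clear.
Kenji: starts 6:30pm at or after Amara ends 4:30pm → clear.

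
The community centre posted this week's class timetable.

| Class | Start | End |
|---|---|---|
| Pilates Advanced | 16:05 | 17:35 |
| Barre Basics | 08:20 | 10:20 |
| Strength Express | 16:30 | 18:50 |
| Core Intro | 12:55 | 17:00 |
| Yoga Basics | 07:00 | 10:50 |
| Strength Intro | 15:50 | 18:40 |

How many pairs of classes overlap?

7

Sorted by start: Yoga Basics, Barre Basics, Core Intro, Strength Intro, Pilates Advanced, Strength Express.
Barre Basics starts before Yoga Basics ends → Yoga Basics and Barre Basics overlap.
Core Intro starts after Yoga Basics ends; Yoga Basics is clear from here.
Core Intro starts after Barre Basics ends; Barre Basics is clear from here.
Strength Intro starts before Core Intro ends → Core Intro and Strength Intro overlap.
Pilates Advanced starts before Core Intro ends → Core Intro and Pilates Advanced overlap.
Strength Express starts before Core Intro ends → Core Intro and Strength Express overlap.
Pilates Advanced starts before Strength Intro ends → Strength Intro and Pilates Advanced overlap.
Strength Express starts before Strength Intro ends → Strength Intro and Strength Express overlap.
Strength Express starts before Pilates Advanced ends → Pilates Advanced and Strength Express overlap.
Overlapping pairs: Barre Basics & Yoga Basics, Core Intro & Pilates Advanced, Core Intro & Strength Express, Core Intro & Strength Intro, Pilates Advanced & Strength Express, Pilates Advanced & Strength Intro, Strength Express & Strength Intro — 7 in total.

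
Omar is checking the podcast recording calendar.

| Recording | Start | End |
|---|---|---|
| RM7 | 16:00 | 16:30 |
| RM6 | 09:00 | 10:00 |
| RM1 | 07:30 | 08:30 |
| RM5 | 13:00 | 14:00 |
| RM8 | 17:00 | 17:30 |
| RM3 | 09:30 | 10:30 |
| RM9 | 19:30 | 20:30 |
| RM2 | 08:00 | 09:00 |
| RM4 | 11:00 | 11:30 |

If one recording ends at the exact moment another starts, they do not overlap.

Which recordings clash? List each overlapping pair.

RM1 & RM2, RM3 & RM6

Sorted by start: RM1, RM2, RM6, RM3, RM4, RM5, RM7, RM8, RM9.
RM2 starts before RM1 ends → RM1 and RM2 overlap.
RM6 starts after RM1 ends, so nothing later overlaps RM1 either.
RM6 starts exactly when RM2 ends (back-to-back, no overlap), so nothing later overlaps RM2 either.
RM3 starts before RM6 ends → RM6 and RM3 overlap.
RM4 starts after RM6 ends, so nothing later overlaps RM6 either.
RM4 starts after RM3 ends, so nothing later overlaps RM3 either.
RM5 starts after RM4 ends, so nothing later overlaps RM4 either.
RM7 starts after RM5 ends, so nothing later overlaps RM5 either.
RM8 starts after RM7 ends, so nothing later overlaps RM7 either.
RM9 starts after RM8 ends.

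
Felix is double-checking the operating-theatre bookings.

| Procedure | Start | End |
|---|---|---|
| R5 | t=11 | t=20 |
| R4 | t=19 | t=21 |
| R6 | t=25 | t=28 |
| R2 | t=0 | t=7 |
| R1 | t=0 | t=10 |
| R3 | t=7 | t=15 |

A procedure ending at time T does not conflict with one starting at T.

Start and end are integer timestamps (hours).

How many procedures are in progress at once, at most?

2

Walk through starts and ends in time order (an end at T is processed before a start at T):
t=0 start R1 → 1
t=0 start R2 → 2
t=7 end R2 → 1
t=7 start R3 → 2
t=10 end R1 → 1
t=11 start R5 → 2
t=15 end R3 → 1
t=19 start R4 → 2
t=20 end R5 → 1
t=21 end R4 → 0
t=25 start R6 → 1
t=28 end R6 → 0
Peak is 2, at t=0 (R1, R2).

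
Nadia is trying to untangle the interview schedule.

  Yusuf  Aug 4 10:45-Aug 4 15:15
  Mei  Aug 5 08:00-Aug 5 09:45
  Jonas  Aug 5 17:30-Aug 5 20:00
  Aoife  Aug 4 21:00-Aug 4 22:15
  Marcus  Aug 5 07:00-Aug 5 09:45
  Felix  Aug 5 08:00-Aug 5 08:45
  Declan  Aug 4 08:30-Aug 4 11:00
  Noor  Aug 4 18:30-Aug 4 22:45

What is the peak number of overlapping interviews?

3

Sort all start/end points and keep a running count:
Aug 4 08:30 start Declan → 1
Aug 4 10:45 start Yusuf → 2
Aug 4 11:00 end Declan → 1
Aug 4 15:15 end Yusuf → 0
Aug 4 18:30 start Noor → 1
Aug 4 21:00 start Aoife → 2
Aug 4 22:15 end Aoife → 1
Aug 4 22:45 end Noor → 0
Aug 5 07:00 start Marcus → 1
Aug 5 08:00 start Felix → 2
Aug 5 08:00 start Mei → 3
Aug 5 08:45 end Felix → 2
Aug 5 09:45 end Marcus → 1
Aug 5 09:45 end Mei → 0
Aug 5 17:30 start Jonas → 1
Aug 5 20:00 end Jonas → 0
Peak is 3, at Aug 5 08:00 (Felix, Marcus, Mei).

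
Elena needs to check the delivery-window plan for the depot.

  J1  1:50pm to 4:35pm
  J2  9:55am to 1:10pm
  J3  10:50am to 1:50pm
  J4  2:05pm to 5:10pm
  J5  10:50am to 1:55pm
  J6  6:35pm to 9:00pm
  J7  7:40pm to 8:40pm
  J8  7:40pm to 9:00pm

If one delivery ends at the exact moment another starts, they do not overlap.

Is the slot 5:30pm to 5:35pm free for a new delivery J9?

Yes — the slot is free

J2: ends 1:10pm at or before J9 starts 5:30pm → clear.
J3: ends 1:50pm at or before J9 starts 5:30pm → clear.
J5: ends 1:55pm at or before J9 starts 5:30pm → clear.
J1: ends 4:35pm at or before J9 starts 5:30pm → clear.
J4: ends 5:10pm at or before J9 starts 5:30pm → clear.
J6: starts 6:35pm at or after J9 ends 5:35pm → clear.
J7: starts 7:40pm at or after J9 ends 5:35pm → clear.
J8: starts 7:40pm at or after J9 ends 5:35pm → clear.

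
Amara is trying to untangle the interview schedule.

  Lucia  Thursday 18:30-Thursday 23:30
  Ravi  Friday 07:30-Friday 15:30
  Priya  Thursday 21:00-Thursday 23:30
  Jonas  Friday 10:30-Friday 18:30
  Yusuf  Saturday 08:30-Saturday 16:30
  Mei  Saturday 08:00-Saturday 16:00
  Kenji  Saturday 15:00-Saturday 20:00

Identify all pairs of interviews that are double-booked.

Jonas & Ravi, Kenji & Mei, Kenji & Yusuf, Lucia & Priya, Mei & Yusuf

Sorted by start: Lucia, Priya, Ravi, Jonas, Mei, Yusuf, Kenji.
Priya starts before Lucia ends → Lucia and Priya overlap.
Ravi starts after Lucia ends; Lucia is clear from here.
Ravi starts after Priya ends; Priya is clear from here.
Jonas starts before Ravi ends → Ravi and Jonas overlap.
Mei starts after Ravi ends; Ravi is clear from here.
Mei starts after Jonas ends; Jonas is clear from here.
Yusuf starts before Mei ends → Mei and Yusuf overlap.
Kenji starts before Mei ends → Mei and Kenji overlap.
Kenji starts before Yusuf ends → Yusuf and Kenji overlap.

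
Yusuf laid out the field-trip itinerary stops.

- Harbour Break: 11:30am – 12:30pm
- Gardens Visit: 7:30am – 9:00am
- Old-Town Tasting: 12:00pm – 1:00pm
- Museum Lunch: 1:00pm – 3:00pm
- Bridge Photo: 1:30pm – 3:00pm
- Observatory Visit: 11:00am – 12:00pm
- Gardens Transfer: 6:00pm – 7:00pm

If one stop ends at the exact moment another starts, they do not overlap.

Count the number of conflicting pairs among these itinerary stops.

Two intervals overlap when each starts before the other ends.
Sorted by start: Gardens Visit, Observatory Visit, Harbour Break, Old-Town Tasting, Museum Lunch, Bridge Photo, Gardens Transfer.
Observatory Visit starts after Gardens Visit ends — done with Gardens Visit.
Harbour Break starts before Observatory Visit ends → Observatory Visit and Harbour Break overlap.
Old-Town Tasting starts exactly when Observatory Visit ends (back-to-back, no overlap) — done with Observatory Visit.
Old-Town Tasting starts before Harbour Break ends → Harbour Break and Old-Town Tasting overlap.
Museum Lunch starts after Harbour Break ends — done with Harbour Break.
Museum Lunch starts exactly when Old-Town Tasting ends (back-to-back, no overlap) — done with Old-Town Tasting.
Bridge Photo starts before Museum Lunch ends → Museum Lunch and Bridge Photo overlap.
Gardens Transfer starts after Museum Lunch ends.
Gardens Transfer starts after Bridge Photo ends.
Overlapping pairs: Bridge Photo & Museum Lunch, Harbour Break & Observatory Visit, Harbour Break & Old-Town Tasting — 3 in total.

3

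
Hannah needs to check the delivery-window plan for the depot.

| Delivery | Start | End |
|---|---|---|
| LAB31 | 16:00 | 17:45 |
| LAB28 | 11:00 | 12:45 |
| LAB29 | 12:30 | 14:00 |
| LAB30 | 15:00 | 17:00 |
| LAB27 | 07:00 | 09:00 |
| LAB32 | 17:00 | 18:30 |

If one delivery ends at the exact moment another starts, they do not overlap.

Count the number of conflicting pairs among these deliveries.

3

Sorted by start: LAB27, LAB28, LAB29, LAB30, LAB31, LAB32.
LAB28 starts after LAB27 ends — done with LAB27.
LAB29 starts before LAB28 ends → LAB28 and LAB29 overlap.
LAB30 starts after LAB28 ends — done with LAB28.
LAB30 starts after LAB29 ends — done with LAB29.
LAB31 starts before LAB30 ends → LAB30 and LAB31 overlap.
LAB32 starts exactly when LAB30 ends (back-to-back, no overlap).
LAB32 starts before LAB31 ends → LAB31 and LAB32 overlap.
Overlapping pairs: LAB28 & LAB29, LAB30 & LAB31, LAB31 & LAB32 — 3 in total.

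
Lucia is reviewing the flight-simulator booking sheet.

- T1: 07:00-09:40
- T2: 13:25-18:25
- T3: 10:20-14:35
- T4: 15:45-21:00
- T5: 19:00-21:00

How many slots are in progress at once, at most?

Walk through starts and ends in time order (an end at T is processed before a start at T):
07:00 start T1 → 1
09:40 end T1 → 0
10:20 start T3 → 1
13:25 start T2 → 2
14:35 end T3 → 1
15:45 start T4 → 2
18:25 end T2 → 1
19:00 start T5 → 2
21:00 end T4 → 1
21:00 end T5 → 0
Peak is 2, at 13:25 (T2, T3).

2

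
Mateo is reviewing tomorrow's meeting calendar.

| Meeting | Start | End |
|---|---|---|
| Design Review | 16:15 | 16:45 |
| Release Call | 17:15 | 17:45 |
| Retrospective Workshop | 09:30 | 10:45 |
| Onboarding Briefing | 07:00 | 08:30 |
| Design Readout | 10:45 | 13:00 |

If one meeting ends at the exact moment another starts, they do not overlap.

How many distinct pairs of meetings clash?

Two intervals overlap when each starts before the other ends.
Sorted by start: Onboarding Briefing, Retrospective Workshop, Design Readout, Design Review, Release Call.
Retrospective Workshop starts after Onboarding Briefing ends; Onboarding Briefing is clear from here.
Design Readout starts exactly when Retrospective Workshop ends (back-to-back, no overlap); Retrospective Workshop is clear from here.
Design Review starts after Design Readout ends; Design Readout is clear from here.
Release Call starts after Design Review ends.
No pair overlaps.

0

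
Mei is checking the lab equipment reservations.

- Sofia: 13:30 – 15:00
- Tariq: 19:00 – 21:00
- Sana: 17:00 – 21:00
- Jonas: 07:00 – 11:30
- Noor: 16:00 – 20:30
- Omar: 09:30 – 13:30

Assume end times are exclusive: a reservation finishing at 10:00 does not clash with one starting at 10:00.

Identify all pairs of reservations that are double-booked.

Sorted by start: Jonas, Omar, Sofia, Noor, Sana, Tariq.
Omar starts before Jonas ends → Jonas and Omar overlap.
Sofia starts after Jonas ends, so Jonas has no further overlaps.
Sofia starts exactly when Omar ends (back-to-back, no overlap), so Omar has no further overlaps.
Noor starts after Sofia ends, so Sofia has no further overlaps.
Sana starts before Noor ends → Noor and Sana overlap.
Tariq starts before Noor ends → Noor and Tariq overlap.
Tariq starts before Sana ends → Sana and Tariq overlap.

Jonas & Omar, Noor & Sana, Noor & Tariq, Sana & Tariq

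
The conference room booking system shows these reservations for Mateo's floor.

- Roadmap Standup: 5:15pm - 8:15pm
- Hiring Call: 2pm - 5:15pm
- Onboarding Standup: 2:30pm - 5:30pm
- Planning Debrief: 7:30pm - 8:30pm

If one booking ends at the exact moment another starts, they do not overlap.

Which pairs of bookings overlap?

Hiring Call & Onboarding Standup, Onboarding Standup & Roadmap Standup, Planning Debrief & Roadmap Standup

Two intervals overlap when each starts before the other ends.
Sorted by start: Hiring Call, Onboarding Standup, Roadmap Standup, Planning Debrief.
Onboarding Standup starts before Hiring Call ends → Hiring Call and Onboarding Standup overlap.
Roadmap Standup starts exactly when Hiring Call ends (back-to-back, no overlap), so Hiring Call has no further overlaps.
Roadmap Standup starts before Onboarding Standup ends → Onboarding Standup and Roadmap Standup overlap.
Planning Debrief starts after Onboarding Standup ends.
Planning Debrief starts before Roadmap Standup ends → Roadmap Standup and Planning Debrief overlap.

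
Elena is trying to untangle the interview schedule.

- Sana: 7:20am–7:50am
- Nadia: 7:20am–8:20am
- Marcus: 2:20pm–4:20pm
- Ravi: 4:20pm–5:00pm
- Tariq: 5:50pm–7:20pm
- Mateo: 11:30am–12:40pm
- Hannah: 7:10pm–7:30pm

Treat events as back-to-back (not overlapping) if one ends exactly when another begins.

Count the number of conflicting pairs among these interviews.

Check each pair: they overlap iff neither finishes before the other starts.
Sorted by start: Nadia, Sana, Mateo, Marcus, Ravi, Tariq, Hannah.
Sana starts before Nadia ends → Nadia and Sana overlap.
Mateo starts after Nadia ends — done with Nadia.
Mateo starts after Sana ends — done with Sana.
Marcus starts after Mateo ends — done with Mateo.
Ravi starts exactly when Marcus ends (back-to-back, no overlap) — done with Marcus.
Tariq starts after Ravi ends — done with Ravi.
Hannah starts before Tariq ends → Tariq and Hannah overlap.
Overlapping pairs: Hannah & Tariq, Nadia & Sana — 2 in total.

2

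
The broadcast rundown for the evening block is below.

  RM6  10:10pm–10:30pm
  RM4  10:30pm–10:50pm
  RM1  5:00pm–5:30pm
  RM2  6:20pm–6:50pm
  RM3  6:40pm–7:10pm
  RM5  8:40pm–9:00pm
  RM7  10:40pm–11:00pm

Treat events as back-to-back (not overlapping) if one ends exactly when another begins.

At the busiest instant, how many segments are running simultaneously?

Sort all start/end points and keep a running count:
5:00pm start RM1 → 1
5:30pm end RM1 → 0
6:20pm start RM2 → 1
6:40pm start RM3 → 2
6:50pm end RM2 → 1
7:10pm end RM3 → 0
8:40pm start RM5 → 1
9:00pm end RM5 → 0
10:10pm start RM6 → 1
10:30pm end RM6 → 0
10:30pm start RM4 → 1
10:40pm start RM7 → 2
10:50pm end RM4 → 1
11:00pm end RM7 → 0
Peak is 2, at 6:40pm (RM2, RM3).

2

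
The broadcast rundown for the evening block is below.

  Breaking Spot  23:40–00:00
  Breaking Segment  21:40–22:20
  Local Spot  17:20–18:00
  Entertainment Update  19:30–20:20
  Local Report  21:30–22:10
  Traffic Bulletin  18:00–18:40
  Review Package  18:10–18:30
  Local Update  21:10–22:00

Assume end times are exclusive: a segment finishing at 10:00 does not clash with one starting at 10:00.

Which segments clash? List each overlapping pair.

Breaking Segment & Local Report, Breaking Segment & Local Update, Local Report & Local Update, Review Package & Traffic Bulletin

Two intervals overlap when each starts before the other ends.
Sorted by start: Local Spot, Traffic Bulletin, Review Package, Entertainment Update, Local Update, Local Report, Breaking Segment, Breaking Spot.
Traffic Bulletin starts exactly when Local Spot ends (back-to-back, no overlap) — done with Local Spot.
Review Package starts before Traffic Bulletin ends → Traffic Bulletin and Review Package overlap.
Entertainment Update starts after Traffic Bulletin ends — done with Traffic Bulletin.
Entertainment Update starts after Review Package ends — done with Review Package.
Local Update starts after Entertainment Update ends — done with Entertainment Update.
Local Report starts before Local Update ends → Local Update and Local Report overlap.
Breaking Segment starts before Local Update ends → Local Update and Breaking Segment overlap.
Breaking Spot starts after Local Update ends.
Breaking Segment starts before Local Report ends → Local Report and Breaking Segment overlap.
Breaking Spot starts after Local Report ends.
Breaking Spot starts after Breaking Segment ends.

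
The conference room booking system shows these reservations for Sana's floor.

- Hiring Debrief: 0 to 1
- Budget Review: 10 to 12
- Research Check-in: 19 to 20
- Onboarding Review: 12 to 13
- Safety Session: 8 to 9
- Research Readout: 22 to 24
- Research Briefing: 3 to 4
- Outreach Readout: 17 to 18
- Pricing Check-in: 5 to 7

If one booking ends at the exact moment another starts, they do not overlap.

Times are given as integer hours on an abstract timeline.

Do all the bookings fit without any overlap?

Sorted by start: Hiring Debrief, Research Briefing, Pricing Check-in, Safety Session, Budget Review, Onboarding Review, Outreach Readout, Research Check-in, Research Readout.
Research Briefing starts after Hiring Debrief ends, so nothing later overlaps Hiring Debrief either.
Pricing Check-in starts after Research Briefing ends, so nothing later overlaps Research Briefing either.
Safety Session starts after Pricing Check-in ends, so nothing later overlaps Pricing Check-in either.
Budget Review starts after Safety Session ends, so nothing later overlaps Safety Session either.
Onboarding Review starts exactly when Budget Review ends (back-to-back, no overlap), so nothing later overlaps Budget Review either.
Outreach Readout starts after Onboarding Review ends, so nothing later overlaps Onboarding Review either.
Research Check-in starts after Outreach Readout ends, so nothing later overlaps Outreach Readout either.
Research Readout starts after Research Check-in ends.
Every pair is clear; the schedule has no overlaps.

Yes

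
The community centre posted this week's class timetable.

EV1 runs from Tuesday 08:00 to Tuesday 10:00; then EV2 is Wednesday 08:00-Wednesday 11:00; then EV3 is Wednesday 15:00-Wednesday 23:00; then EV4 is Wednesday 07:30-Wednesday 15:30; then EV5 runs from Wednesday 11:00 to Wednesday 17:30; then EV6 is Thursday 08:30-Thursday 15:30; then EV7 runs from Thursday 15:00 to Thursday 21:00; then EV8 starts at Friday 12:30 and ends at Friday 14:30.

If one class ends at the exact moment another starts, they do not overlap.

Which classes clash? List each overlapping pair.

EV2 & EV4, EV3 & EV4, EV3 & EV5, EV4 & EV5, EV6 & EV7

Check each pair: they overlap iff neither finishes before the other starts.
Sorted by start: EV1, EV4, EV2, EV5, EV3, EV6, EV7, EV8.
EV4 starts after EV1 ends, so nothing later overlaps EV1 either.
EV2 starts before EV4 ends → EV4 and EV2 overlap.
EV5 starts before EV4 ends → EV4 and EV5 overlap.
EV3 starts before EV4 ends → EV4 and EV3 overlap.
EV6 starts after EV4 ends, so nothing later overlaps EV4 either.
EV5 starts exactly when EV2 ends (back-to-back, no overlap), so nothing later overlaps EV2 either.
EV3 starts before EV5 ends → EV5 and EV3 overlap.
EV6 starts after EV5 ends, so nothing later overlaps EV5 either.
EV6 starts after EV3 ends, so nothing later overlaps EV3 either.
EV7 starts before EV6 ends → EV6 and EV7 overlap.
EV8 starts after EV6 ends.
EV8 starts after EV7 ends.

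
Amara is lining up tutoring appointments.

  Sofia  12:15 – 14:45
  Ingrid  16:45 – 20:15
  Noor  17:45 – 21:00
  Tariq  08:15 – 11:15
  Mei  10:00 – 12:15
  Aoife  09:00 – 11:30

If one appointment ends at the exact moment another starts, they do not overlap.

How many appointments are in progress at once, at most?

Sort all start/end points and keep a running count:
08:15 start Tariq → 1
09:00 start Aoife → 2
10:00 start Mei → 3
11:15 end Tariq → 2
11:30 end Aoife → 1
12:15 end Mei → 0
12:15 start Sofia → 1
14:45 end Sofia → 0
16:45 start Ingrid → 1
17:45 start Noor → 2
20:15 end Ingrid → 1
21:00 end Noor → 0
Peak is 3, at 10:00 (Aoife, Mei, Tariq).

3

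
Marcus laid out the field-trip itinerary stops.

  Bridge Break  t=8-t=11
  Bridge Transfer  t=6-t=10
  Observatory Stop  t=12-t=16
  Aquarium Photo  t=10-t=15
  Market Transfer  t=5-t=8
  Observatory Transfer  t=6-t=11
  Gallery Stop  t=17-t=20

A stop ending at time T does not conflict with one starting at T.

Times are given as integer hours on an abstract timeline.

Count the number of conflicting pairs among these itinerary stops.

8

Sorted by start: Market Transfer, Observatory Transfer, Bridge Transfer, Bridge Break, Aquarium Photo, Observatory Stop, Gallery Stop.
Observatory Transfer starts before Market Transfer ends → Market Transfer and Observatory Transfer overlap.
Bridge Transfer starts before Market Transfer ends → Market Transfer and Bridge Transfer overlap.
Bridge Break starts exactly when Market Transfer ends (back-to-back, no overlap), so nothing later overlaps Market Transfer either.
Bridge Transfer starts before Observatory Transfer ends → Observatory Transfer and Bridge Transfer overlap.
Bridge Break starts before Observatory Transfer ends → Observatory Transfer and Bridge Break overlap.
Aquarium Photo starts before Observatory Transfer ends → Observatory Transfer and Aquarium Photo overlap.
Observatory Stop starts after Observatory Transfer ends, so nothing later overlaps Observatory Transfer either.
Bridge Break starts before Bridge Transfer ends → Bridge Transfer and Bridge Break overlap.
Aquarium Photo starts exactly when Bridge Transfer ends (back-to-back, no overlap), so nothing later overlaps Bridge Transfer either.
Aquarium Photo starts before Bridge Break ends → Bridge Break and Aquarium Photo overlap.
Observatory Stop starts after Bridge Break ends, so nothing later overlaps Bridge Break either.
Observatory Stop starts before Aquarium Photo ends → Aquarium Photo and Observatory Stop overlap.
Gallery Stop starts after Aquarium Photo ends.
Gallery Stop starts after Observatory Stop ends.
Overlapping pairs: Aquarium Photo & Bridge Break, Aquarium Photo & Observatory Stop, Aquarium Photo & Observatory Transfer, Bridge Break & Bridge Transfer, Bridge Break & Observatory Transfer, Bridge Transfer & Market Transfer, Bridge Transfer & Observatory Transfer, Market Transfer & Observatory Transfer — 8 in total.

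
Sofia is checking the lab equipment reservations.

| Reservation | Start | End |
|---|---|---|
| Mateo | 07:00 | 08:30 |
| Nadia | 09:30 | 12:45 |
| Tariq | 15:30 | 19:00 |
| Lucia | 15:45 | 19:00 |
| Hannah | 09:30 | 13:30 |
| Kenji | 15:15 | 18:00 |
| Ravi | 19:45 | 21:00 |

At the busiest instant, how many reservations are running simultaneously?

Walk through starts and ends in time order (an end at T is processed before a start at T):
07:00 start Mateo → 1
08:30 end Mateo → 0
09:30 start Hannah → 1
09:30 start Nadia → 2
12:45 end Nadia → 1
13:30 end Hannah → 0
15:15 start Kenji → 1
15:30 start Tariq → 2
15:45 start Lucia → 3
18:00 end Kenji → 2
19:00 end Lucia → 1
19:00 end Tariq → 0
19:45 start Ravi → 1
21:00 end Ravi → 0
Peak is 3, at 15:45 (Kenji, Lucia, Tariq).

3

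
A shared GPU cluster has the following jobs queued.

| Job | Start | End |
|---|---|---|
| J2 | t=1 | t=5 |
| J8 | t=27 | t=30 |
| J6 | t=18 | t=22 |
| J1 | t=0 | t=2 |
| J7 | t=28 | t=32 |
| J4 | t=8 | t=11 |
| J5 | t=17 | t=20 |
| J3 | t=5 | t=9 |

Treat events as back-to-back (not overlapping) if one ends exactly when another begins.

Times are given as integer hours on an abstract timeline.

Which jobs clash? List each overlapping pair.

Sorted by start: J1, J2, J3, J4, J5, J6, J8, J7.
J2 starts before J1 ends → J1 and J2 overlap.
J3 starts after J1 ends, so nothing later overlaps J1 either.
J3 starts exactly when J2 ends (back-to-back, no overlap), so nothing later overlaps J2 either.
J4 starts before J3 ends → J3 and J4 overlap.
J5 starts after J3 ends, so nothing later overlaps J3 either.
J5 starts after J4 ends, so nothing later overlaps J4 either.
J6 starts before J5 ends → J5 and J6 overlap.
J8 starts after J5 ends, so nothing later overlaps J5 either.
J8 starts after J6 ends, so nothing later overlaps J6 either.
J7 starts before J8 ends → J8 and J7 overlap.

J1 & J2, J3 & J4, J5 & J6, J7 & J8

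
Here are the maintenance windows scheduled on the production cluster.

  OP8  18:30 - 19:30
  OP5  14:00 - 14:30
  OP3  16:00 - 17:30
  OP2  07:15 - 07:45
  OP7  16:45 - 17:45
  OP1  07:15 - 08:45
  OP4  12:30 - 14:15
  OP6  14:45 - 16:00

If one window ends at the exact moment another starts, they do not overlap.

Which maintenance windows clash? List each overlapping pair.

OP1 & OP2, OP3 & OP7, OP4 & OP5

Sorted by start: OP1, OP2, OP4, OP5, OP6, OP3, OP7, OP8.
OP2 starts before OP1 ends → OP1 and OP2 overlap.
OP4 starts after OP1 ends; OP1 is clear from here.
OP4 starts after OP2 ends; OP2 is clear from here.
OP5 starts before OP4 ends → OP4 and OP5 overlap.
OP6 starts after OP4 ends; OP4 is clear from here.
OP6 starts after OP5 ends; OP5 is clear from here.
OP3 starts exactly when OP6 ends (back-to-back, no overlap); OP6 is clear from here.
OP7 starts before OP3 ends → OP3 and OP7 overlap.
OP8 starts after OP3 ends.
OP8 starts after OP7 ends.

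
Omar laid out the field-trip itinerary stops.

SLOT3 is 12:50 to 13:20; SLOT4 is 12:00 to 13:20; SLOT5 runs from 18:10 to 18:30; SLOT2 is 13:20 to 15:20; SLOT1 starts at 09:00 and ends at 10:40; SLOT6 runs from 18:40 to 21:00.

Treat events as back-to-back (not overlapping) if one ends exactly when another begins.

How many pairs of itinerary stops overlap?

1

Check each pair: they overlap iff neither finishes before the other starts.
Sorted by start: SLOT1, SLOT4, SLOT3, SLOT2, SLOT5, SLOT6.
SLOT4 starts after SLOT1 ends, so nothing later overlaps SLOT1 either.
SLOT3 starts before SLOT4 ends → SLOT4 and SLOT3 overlap.
SLOT2 starts exactly when SLOT4 ends (back-to-back, no overlap), so nothing later overlaps SLOT4 either.
SLOT2 starts exactly when SLOT3 ends (back-to-back, no overlap), so nothing later overlaps SLOT3 either.
SLOT5 starts after SLOT2 ends, so nothing later overlaps SLOT2 either.
SLOT6 starts after SLOT5 ends.
Overlapping pairs: SLOT3 & SLOT4 — 1 in total.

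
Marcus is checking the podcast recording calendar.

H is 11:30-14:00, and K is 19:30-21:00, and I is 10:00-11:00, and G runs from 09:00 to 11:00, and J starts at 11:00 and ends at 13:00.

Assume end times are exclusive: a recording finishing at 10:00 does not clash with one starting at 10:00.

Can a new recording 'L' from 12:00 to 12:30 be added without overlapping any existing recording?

No — it overlaps H, J

G: ends 11:00 at or before L starts 12:00 → clear.
I: ends 11:00 at or before L starts 12:00 → clear.
J: starts 11:00 before L ends 12:30, and ends 13:00 after L starts 12:00 → overlap.
H: starts 11:30 before L ends 12:30, and ends 14:00 after L starts 12:00 → overlap.
K: starts 19:30 at or after L ends 12:30 → clear.
L overlaps H, J.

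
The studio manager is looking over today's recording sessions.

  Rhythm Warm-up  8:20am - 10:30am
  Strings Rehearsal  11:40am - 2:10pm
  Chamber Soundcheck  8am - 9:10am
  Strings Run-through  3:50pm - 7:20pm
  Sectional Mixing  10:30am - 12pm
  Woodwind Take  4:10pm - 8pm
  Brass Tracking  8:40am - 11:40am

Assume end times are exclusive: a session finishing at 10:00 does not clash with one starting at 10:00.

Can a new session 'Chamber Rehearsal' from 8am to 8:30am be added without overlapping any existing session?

No — it overlaps Chamber Soundcheck, Rhythm Warm-up

Chamber Soundcheck: starts 8am before Chamber Rehearsal ends 8:30am, and ends 9:10am after Chamber Rehearsal starts 8am → overlap.
Rhythm Warm-up: starts 8:20am before Chamber Rehearsal ends 8:30am, and ends 10:30am after Chamber Rehearsal starts 8am → overlap.
Brass Tracking: starts 8:40am at or after Chamber Rehearsal ends 8:30am → clear.
Sectional Mixing: starts 10:30am at or after Chamber Rehearsal ends 8:30am → clear.
Strings Rehearsal: starts 11:40am at or after Chamber Rehearsal ends 8:30am → clear.
Strings Run-through: starts 3:50pm at or after Chamber Rehearsal ends 8:30am → clear.
Woodwind Take: starts 4:10pm at or after Chamber Rehearsal ends 8:30am → clear.
Chamber Rehearsal overlaps Rhythm Warm-up, Chamber Soundcheck.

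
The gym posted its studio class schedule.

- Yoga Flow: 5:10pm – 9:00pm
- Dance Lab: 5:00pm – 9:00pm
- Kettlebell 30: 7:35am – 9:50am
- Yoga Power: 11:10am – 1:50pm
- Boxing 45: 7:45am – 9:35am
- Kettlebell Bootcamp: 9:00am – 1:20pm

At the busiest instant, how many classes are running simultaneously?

3

Sort all start/end points and keep a running count:
7:35am start Kettlebell 30 → 1
7:45am start Boxing 45 → 2
9:00am start Kettlebell Bootcamp → 3
9:35am end Boxing 45 → 2
9:50am end Kettlebell 30 → 1
11:10am start Yoga Power → 2
1:20pm end Kettlebell Bootcamp → 1
1:50pm end Yoga Power → 0
5:00pm start Dance Lab → 1
5:10pm start Yoga Flow → 2
9:00pm end Dance Lab → 1
9:00pm end Yoga Flow → 0
Peak is 3, at 9:00am (Boxing 45, Kettlebell 30, Kettlebell Bootcamp).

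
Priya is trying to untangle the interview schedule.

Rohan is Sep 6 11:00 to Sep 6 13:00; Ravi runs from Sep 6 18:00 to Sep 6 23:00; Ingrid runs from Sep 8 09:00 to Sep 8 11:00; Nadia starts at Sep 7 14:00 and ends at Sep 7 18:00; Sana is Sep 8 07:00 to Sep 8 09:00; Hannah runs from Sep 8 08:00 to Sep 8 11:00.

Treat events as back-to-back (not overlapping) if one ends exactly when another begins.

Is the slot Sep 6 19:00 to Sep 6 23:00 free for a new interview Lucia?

Rohan: ends Sep 6 13:00 at or before Lucia starts Sep 6 19:00 → clear.
Ravi: starts Sep 6 18:00 before Lucia ends Sep 6 23:00, and ends Sep 6 23:00 after Lucia starts Sep 6 19:00 → overlap.
Nadia: starts Sep 7 14:00 at or after Lucia ends Sep 6 23:00 → clear.
Sana: starts Sep 8 07:00 at or after Lucia ends Sep 6 23:00 → clear.
Hannah: starts Sep 8 08:00 at or after Lucia ends Sep 6 23:00 → clear.
Ingrid: starts Sep 8 09:00 at or after Lucia ends Sep 6 23:00 → clear.
Lucia overlaps Ravi.

No — it overlaps Ravi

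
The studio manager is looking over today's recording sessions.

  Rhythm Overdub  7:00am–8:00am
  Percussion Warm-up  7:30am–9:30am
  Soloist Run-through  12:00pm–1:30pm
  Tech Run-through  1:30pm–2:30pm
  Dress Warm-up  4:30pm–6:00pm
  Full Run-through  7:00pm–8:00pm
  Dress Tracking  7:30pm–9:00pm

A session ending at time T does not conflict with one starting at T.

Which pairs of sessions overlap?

Dress Tracking & Full Run-through, Percussion Warm-up & Rhythm Overdub

Sorted by start: Rhythm Overdub, Percussion Warm-up, Soloist Run-through, Tech Run-through, Dress Warm-up, Full Run-through, Dress Tracking.
Percussion Warm-up starts before Rhythm Overdub ends → Rhythm Overdub and Percussion Warm-up overlap.
Soloist Run-through starts after Rhythm Overdub ends; Rhythm Overdub is clear from here.
Soloist Run-through starts after Percussion Warm-up ends; Percussion Warm-up is clear from here.
Tech Run-through starts exactly when Soloist Run-through ends (back-to-back, no overlap); Soloist Run-through is clear from here.
Dress Warm-up starts after Tech Run-through ends; Tech Run-through is clear from here.
Full Run-through starts after Dress Warm-up ends; Dress Warm-up is clear from here.
Dress Tracking starts before Full Run-through ends → Full Run-through and Dress Tracking overlap.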